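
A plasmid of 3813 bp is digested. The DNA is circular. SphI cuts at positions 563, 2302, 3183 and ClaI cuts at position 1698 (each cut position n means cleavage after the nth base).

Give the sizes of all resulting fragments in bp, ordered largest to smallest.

Combined cut positions (sorted): 563, 1698, 2302, 3183.
Circular molecule, 4 cuts → 4 fragments:
  1698 − 563 = 1135 bp
  2302 − 1698 = 604 bp
  3183 − 2302 = 881 bp
  wrap: 3813 − 3183 + 563 = 1193 bp
Sorted largest to smallest: 1193, 1135, 881, 604 bp.

1193, 1135, 881, 604 bp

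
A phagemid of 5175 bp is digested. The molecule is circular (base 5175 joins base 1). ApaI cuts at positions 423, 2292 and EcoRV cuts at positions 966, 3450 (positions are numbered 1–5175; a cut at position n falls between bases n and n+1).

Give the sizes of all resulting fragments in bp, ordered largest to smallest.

Combined cut positions (sorted): 423, 966, 2292, 3450.
Circular molecule, 4 cuts → 4 fragments:
  966 − 423 = 543 bp
  2292 − 966 = 1326 bp
  3450 − 2292 = 1158 bp
  wrap: 5175 − 3450 + 423 = 2148 bp
Sorted largest to smallest: 2148, 1326, 1158, 543 bp.

2148, 1326, 1158, 543 bp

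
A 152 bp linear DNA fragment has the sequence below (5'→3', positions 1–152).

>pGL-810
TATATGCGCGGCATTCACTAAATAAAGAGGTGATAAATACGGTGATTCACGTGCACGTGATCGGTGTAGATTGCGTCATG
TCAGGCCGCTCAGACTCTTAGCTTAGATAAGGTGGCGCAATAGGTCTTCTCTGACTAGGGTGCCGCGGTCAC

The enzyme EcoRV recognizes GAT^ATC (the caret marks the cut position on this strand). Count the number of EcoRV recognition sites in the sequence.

No occurrence of GATATC is present in the sequence.
EcoRV does not cut: 0 sites.

0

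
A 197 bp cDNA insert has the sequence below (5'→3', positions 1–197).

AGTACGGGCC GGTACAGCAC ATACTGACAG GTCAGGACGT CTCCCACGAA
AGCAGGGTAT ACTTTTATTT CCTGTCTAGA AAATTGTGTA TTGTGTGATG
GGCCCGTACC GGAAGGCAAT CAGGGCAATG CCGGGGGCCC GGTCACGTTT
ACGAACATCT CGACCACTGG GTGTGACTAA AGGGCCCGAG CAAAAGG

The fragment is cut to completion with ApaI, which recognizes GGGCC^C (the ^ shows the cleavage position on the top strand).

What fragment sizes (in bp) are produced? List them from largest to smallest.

ApaI sites (GGGCCC) start at positions 100, 135, 182.
ApaI cuts after base 5 of each site (before the last base), so after positions 104, 139, 186.
Linear molecule, 3 cuts → 4 fragments:
  1–104 → 104 bp
  105–139 → 35 bp
  140–186 → 47 bp
  187–197 → 11 bp
Sorted largest to smallest: 104, 47, 35, 11 bp.

104, 47, 35, 11 bp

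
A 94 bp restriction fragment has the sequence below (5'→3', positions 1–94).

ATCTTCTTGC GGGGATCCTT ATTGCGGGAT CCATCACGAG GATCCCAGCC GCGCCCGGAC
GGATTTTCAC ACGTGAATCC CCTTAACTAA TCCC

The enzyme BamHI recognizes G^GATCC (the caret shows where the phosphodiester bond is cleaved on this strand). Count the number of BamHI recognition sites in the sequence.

GGATCC occurs starting at positions 13, 27, 40.
BamHI cuts at 3 sites.

3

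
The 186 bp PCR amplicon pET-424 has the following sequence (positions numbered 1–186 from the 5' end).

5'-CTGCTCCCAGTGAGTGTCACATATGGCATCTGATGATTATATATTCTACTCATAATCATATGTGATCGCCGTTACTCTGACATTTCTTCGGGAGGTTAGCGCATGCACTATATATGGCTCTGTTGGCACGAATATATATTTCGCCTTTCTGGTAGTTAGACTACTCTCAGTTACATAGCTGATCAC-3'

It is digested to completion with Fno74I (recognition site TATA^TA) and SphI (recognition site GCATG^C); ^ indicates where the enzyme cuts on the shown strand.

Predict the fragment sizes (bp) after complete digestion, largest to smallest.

64, 50, 41, 24, 7 bp

Fno74I sites (TATATA) start at positions 38, 109, 133.
Fno74I cuts after base 4 of each site, so after positions 41, 112, 136.
The SphI site (GCATGC) starts at position 101.
SphI cuts after base 5 of each site (before the last base), so after position 105.
Combined cut positions: 41, 105, 112, 136.
Linear molecule, 4 cuts → 5 fragments:
  1–41 → 41 bp
  42–105 → 64 bp
  106–112 → 7 bp
  113–136 → 24 bp
  137–186 → 50 bp
Sorted largest to smallest: 64, 50, 41, 24, 7 bp.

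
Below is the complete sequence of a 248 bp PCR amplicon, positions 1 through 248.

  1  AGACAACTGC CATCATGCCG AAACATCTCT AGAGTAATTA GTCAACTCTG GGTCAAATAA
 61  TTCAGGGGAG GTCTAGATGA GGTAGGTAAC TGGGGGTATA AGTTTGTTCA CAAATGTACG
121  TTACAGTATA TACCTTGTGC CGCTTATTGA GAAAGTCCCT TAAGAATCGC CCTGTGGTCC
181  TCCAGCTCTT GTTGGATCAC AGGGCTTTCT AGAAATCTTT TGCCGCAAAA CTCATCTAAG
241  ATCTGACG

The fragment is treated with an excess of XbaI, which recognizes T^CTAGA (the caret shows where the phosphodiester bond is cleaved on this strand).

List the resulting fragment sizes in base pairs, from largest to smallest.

XbaI sites (TCTAGA) start at positions 28, 72, 208.
XbaI cuts after the first base of each site, so after positions 28, 72, 208.
Linear molecule, 3 cuts → 4 fragments:
  1–28 → 28 bp
  29–72 → 44 bp
  73–208 → 136 bp
  209–248 → 40 bp
Sorted largest to smallest: 136, 44, 40, 28 bp.

136, 44, 40, 28 bp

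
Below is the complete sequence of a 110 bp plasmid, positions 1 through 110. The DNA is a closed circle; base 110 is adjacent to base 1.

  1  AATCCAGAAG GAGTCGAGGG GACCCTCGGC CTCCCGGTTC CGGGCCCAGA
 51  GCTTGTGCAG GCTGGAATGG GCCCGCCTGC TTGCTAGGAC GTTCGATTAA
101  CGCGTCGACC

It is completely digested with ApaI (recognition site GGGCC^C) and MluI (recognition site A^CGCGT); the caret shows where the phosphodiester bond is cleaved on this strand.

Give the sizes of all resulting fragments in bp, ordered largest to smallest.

ApaI sites (GGGCCC) start at positions 42, 69.
ApaI cuts after base 5 of each site (before the last base), so after positions 46, 73.
The MluI site (ACGCGT) starts at position 100.
MluI cuts after the first base of each site, so after position 100.
Combined cut positions: 46, 73, 100.
Circular molecule, 3 cuts → 3 fragments:
  47–73 → 27 bp
  74–100 → 27 bp
  101–110 then 1–46 → 10 + 46 = 56 bp
Sorted largest to smallest: 56, 27, 27 bp.

56, 27, 27 bp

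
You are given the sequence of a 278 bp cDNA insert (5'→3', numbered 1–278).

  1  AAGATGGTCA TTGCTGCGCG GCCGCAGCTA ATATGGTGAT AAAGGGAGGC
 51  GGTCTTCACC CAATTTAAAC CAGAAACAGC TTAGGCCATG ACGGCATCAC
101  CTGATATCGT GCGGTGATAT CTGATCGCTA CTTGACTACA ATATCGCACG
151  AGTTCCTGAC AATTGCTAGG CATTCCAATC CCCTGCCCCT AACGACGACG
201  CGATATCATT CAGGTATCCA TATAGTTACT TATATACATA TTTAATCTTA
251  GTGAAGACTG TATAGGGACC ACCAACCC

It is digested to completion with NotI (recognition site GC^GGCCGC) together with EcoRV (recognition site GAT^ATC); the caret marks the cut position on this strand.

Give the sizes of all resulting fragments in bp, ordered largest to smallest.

86, 86, 74, 19, 13 bp

The NotI site (GCGGCCGC) starts at position 18.
NotI cuts after base 2 of each site, so after position 19.
EcoRV sites (GATATC) start at positions 103, 116, 202.
EcoRV cuts after base 3 of each site, so after positions 105, 118, 204.
Combined cut positions: 19, 105, 118, 204.
Linear molecule, 4 cuts → 5 fragments:
  1–19 → 19 bp
  20–105 → 86 bp
  106–118 → 13 bp
  119–204 → 86 bp
  205–278 → 74 bp
Sorted largest to smallest: 86, 86, 74, 19, 13 bp.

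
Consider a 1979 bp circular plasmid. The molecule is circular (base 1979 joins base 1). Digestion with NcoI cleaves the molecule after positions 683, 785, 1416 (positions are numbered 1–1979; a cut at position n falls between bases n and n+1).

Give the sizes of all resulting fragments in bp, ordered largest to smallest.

Circular molecule, 3 cuts → 3 fragments:
  785 − 683 = 102 bp
  1416 − 785 = 631 bp
  wrap: 1979 − 1416 + 683 = 1246 bp
Sorted largest to smallest: 1246, 631, 102 bp.

1246, 631, 102 bp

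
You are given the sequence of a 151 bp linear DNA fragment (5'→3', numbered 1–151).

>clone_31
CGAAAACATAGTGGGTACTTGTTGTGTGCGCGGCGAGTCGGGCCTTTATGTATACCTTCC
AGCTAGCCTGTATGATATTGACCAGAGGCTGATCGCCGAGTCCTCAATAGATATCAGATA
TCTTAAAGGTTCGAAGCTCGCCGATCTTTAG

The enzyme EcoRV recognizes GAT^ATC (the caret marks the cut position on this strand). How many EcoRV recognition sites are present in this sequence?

GATATC occurs starting at positions 110, 117.
EcoRV cuts at 2 sites.

2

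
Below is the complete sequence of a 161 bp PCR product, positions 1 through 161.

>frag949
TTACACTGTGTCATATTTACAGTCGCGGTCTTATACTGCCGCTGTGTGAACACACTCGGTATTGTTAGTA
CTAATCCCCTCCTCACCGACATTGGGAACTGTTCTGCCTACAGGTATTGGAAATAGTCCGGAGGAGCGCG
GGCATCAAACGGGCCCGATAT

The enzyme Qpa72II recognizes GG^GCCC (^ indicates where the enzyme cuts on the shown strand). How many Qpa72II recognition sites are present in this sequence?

GGGCCC occurs starting at position 151.
Qpa72II cuts at 1 site.

1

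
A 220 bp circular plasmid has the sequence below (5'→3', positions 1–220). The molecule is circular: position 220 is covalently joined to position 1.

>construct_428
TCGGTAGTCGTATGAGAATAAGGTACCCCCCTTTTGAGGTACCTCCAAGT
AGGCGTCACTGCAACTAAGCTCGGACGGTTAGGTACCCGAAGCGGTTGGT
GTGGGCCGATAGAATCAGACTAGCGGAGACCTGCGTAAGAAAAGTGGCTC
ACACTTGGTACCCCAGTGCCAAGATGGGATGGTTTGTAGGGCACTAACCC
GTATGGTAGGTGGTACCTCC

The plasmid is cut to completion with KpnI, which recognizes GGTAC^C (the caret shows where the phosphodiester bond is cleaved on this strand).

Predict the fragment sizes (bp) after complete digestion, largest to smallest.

75, 55, 44, 30, 16 bp

KpnI sites (GGTACC) start at positions 22, 38, 82, 157, 212.
KpnI cuts after base 5 of each site (before the last base), so after positions 26, 42, 86, 161, 216.
Circular molecule, 5 cuts → 5 fragments:
  27–42 → 16 bp
  43–86 → 44 bp
  87–161 → 75 bp
  162–216 → 55 bp
  217–220 then 1–26 → 4 + 26 = 30 bp
Sorted largest to smallest: 75, 55, 44, 30, 16 bp.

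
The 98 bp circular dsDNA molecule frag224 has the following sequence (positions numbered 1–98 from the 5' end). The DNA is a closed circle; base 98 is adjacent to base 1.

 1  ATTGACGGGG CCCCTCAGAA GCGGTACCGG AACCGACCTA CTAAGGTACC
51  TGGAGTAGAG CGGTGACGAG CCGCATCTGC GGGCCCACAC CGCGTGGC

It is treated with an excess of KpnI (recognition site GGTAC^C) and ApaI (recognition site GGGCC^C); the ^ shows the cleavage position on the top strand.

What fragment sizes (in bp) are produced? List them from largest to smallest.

KpnI sites (GGTACC) start at positions 23, 45.
KpnI cuts after base 5 of each site (before the last base), so after positions 27, 49.
ApaI sites (GGGCCC) start at positions 8, 81.
ApaI cuts after base 5 of each site (before the last base), so after positions 12, 85.
Combined cut positions: 12, 27, 49, 85.
Circular molecule, 4 cuts → 4 fragments:
  13–27 → 15 bp
  28–49 → 22 bp
  50–85 → 36 bp
  86–98 then 1–12 → 13 + 12 = 25 bp
Sorted largest to smallest: 36, 25, 22, 15 bp.

36, 25, 22, 15 bp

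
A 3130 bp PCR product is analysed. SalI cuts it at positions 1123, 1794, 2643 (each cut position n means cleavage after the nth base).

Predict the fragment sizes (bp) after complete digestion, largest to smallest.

1123, 849, 671, 487 bp

Linear molecule, 3 cuts → 4 fragments:
  1123 − 0 = 1123 bp
  1794 − 1123 = 671 bp
  2643 − 1794 = 849 bp
  3130 − 2643 = 487 bp
Sorted largest to smallest: 1123, 849, 671, 487 bp.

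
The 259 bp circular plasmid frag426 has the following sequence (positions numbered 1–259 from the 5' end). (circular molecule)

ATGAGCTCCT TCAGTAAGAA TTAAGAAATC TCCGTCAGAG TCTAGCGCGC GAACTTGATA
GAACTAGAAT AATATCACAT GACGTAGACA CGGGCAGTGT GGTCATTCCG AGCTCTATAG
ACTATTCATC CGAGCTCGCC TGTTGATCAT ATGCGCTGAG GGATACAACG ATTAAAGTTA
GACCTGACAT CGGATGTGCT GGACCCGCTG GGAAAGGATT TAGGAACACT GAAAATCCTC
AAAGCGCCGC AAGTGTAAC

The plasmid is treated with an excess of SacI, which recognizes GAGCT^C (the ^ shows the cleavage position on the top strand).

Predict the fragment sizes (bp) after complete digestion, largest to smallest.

SacI sites (GAGCTC) start at positions 3, 110, 132.
SacI cuts after base 5 of each site (before the last base), so after positions 7, 114, 136.
Circular molecule, 3 cuts → 3 fragments:
  8–114 → 107 bp
  115–136 → 22 bp
  137–259 then 1–7 → 123 + 7 = 130 bp
Sorted largest to smallest: 130, 107, 22 bp.

130, 107, 22 bp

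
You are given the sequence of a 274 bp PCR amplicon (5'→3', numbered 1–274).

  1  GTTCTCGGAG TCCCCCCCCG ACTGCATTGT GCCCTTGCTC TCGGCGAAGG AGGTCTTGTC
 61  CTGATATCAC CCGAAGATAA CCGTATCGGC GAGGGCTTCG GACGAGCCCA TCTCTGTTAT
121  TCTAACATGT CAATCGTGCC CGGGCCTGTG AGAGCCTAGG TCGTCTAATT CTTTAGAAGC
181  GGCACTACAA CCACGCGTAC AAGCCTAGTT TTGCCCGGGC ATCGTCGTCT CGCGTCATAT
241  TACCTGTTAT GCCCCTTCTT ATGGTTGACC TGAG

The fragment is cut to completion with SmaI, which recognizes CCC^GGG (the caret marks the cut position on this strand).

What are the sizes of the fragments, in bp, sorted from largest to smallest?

141, 75, 58 bp

SmaI sites (CCCGGG) start at positions 139, 214.
SmaI cuts after base 3 of each site, so after positions 141, 216.
Linear molecule, 2 cuts → 3 fragments:
  1–141 → 141 bp
  142–216 → 75 bp
  217–274 → 58 bp
Sorted largest to smallest: 141, 75, 58 bp.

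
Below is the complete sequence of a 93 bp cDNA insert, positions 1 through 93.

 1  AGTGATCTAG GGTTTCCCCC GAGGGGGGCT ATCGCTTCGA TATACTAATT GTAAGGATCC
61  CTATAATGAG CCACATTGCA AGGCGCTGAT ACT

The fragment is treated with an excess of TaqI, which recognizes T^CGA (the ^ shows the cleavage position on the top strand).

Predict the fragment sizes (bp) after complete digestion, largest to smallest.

56, 37 bp

The TaqI site (TCGA) starts at position 37.
TaqI cuts after the first base of each site, so after position 37.
Linear molecule, 1 cut → 2 fragments:
  1–37 → 37 bp
  38–93 → 56 bp
Sorted largest to smallest: 56, 37 bp.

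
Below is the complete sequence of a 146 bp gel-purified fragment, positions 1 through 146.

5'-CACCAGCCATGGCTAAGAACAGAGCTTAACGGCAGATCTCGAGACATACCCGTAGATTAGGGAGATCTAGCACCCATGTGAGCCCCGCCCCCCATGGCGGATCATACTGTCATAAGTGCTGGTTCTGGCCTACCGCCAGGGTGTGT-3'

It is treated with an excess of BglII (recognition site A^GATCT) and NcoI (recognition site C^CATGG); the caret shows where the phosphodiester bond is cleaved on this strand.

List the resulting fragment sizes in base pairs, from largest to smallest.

54, 29, 29, 27, 7 bp

BglII sites (AGATCT) start at positions 34, 63.
BglII cuts after the first base of each site, so after positions 34, 63.
NcoI sites (CCATGG) start at positions 7, 92.
NcoI cuts after the first base of each site, so after positions 7, 92.
Combined cut positions: 7, 34, 63, 92.
Linear molecule, 4 cuts → 5 fragments:
  1–7 → 7 bp
  8–34 → 27 bp
  35–63 → 29 bp
  64–92 → 29 bp
  93–146 → 54 bp
Sorted largest to smallest: 54, 29, 29, 27, 7 bp.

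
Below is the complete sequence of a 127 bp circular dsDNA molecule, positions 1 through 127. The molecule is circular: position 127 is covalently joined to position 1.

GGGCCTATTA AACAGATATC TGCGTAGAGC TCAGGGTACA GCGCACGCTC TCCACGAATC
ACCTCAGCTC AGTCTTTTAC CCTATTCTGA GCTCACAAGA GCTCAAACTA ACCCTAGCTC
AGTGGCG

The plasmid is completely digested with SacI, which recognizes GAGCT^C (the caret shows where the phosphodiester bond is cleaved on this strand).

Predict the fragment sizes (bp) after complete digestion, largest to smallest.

62, 55, 10 bp

SacI sites (GAGCTC) start at positions 27, 89, 99.
SacI cuts after base 5 of each site (before the last base), so after positions 31, 93, 103.
Circular molecule, 3 cuts → 3 fragments:
  32–93 → 62 bp
  94–103 → 10 bp
  104–127 then 1–31 → 24 + 31 = 55 bp
Sorted largest to smallest: 62, 55, 10 bp.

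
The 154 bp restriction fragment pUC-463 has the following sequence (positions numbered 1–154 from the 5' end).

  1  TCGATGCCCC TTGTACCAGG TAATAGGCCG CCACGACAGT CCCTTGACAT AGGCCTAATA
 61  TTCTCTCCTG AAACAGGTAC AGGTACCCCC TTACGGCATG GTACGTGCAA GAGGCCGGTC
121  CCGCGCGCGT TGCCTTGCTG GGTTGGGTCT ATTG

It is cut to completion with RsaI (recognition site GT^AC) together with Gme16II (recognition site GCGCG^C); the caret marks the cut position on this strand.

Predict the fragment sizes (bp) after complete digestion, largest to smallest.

64, 27, 25, 18, 14, 6 bp

RsaI sites (GTAC) start at positions 13, 77, 83, 101.
RsaI cuts after base 2 of each site, so after positions 14, 78, 84, 102.
The Gme16II site (GCGCGC) starts at position 123.
Gme16II cuts after base 5 of each site (before the last base), so after position 127.
Combined cut positions: 14, 78, 84, 102, 127.
Linear molecule, 5 cuts → 6 fragments:
  1–14 → 14 bp
  15–78 → 64 bp
  79–84 → 6 bp
  85–102 → 18 bp
  103–127 → 25 bp
  128–154 → 27 bp
Sorted largest to smallest: 64, 27, 25, 18, 14, 6 bp.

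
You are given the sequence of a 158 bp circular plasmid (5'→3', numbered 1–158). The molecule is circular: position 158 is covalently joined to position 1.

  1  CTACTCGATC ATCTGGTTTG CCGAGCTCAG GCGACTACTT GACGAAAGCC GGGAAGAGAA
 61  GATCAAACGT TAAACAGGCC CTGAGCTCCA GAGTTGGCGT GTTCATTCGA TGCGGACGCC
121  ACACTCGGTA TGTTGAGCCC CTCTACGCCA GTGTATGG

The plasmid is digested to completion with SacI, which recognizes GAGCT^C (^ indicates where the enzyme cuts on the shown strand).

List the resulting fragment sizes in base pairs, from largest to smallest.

SacI sites (GAGCTC) start at positions 23, 83.
SacI cuts after base 5 of each site (before the last base), so after positions 27, 87.
Circular molecule, 2 cuts → 2 fragments:
  28–87 → 60 bp
  88–158 then 1–27 → 71 + 27 = 98 bp
Sorted largest to smallest: 98, 60 bp.

98, 60 bp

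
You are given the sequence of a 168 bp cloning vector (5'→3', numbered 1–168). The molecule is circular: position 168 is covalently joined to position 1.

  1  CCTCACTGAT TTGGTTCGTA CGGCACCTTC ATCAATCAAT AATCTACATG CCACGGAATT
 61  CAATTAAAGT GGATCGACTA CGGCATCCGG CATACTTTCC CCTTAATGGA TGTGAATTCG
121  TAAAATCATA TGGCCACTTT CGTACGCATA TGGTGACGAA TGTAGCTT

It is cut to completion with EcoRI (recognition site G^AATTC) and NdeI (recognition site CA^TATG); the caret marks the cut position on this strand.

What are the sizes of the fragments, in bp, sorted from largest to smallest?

76, 58, 20, 14 bp

EcoRI sites (GAATTC) start at positions 56, 114.
EcoRI cuts after the first base of each site, so after positions 56, 114.
NdeI sites (CATATG) start at positions 127, 147.
NdeI cuts after base 2 of each site, so after positions 128, 148.
Combined cut positions: 56, 114, 128, 148.
Circular molecule, 4 cuts → 4 fragments:
  57–114 → 58 bp
  115–128 → 14 bp
  129–148 → 20 bp
  149–168 then 1–56 → 20 + 56 = 76 bp
Sorted largest to smallest: 76, 58, 20, 14 bp.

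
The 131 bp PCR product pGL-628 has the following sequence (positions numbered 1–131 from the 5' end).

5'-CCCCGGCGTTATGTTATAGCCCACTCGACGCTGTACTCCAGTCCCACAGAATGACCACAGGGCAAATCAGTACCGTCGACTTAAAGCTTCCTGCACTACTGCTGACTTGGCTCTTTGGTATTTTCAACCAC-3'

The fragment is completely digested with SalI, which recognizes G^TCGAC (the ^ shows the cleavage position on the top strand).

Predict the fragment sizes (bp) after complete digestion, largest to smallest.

75, 56 bp

The SalI site (GTCGAC) starts at position 75.
SalI cuts after the first base of each site, so after position 75.
Linear molecule, 1 cut → 2 fragments:
  1–75 → 75 bp
  76–131 → 56 bp
Sorted largest to smallest: 75, 56 bp.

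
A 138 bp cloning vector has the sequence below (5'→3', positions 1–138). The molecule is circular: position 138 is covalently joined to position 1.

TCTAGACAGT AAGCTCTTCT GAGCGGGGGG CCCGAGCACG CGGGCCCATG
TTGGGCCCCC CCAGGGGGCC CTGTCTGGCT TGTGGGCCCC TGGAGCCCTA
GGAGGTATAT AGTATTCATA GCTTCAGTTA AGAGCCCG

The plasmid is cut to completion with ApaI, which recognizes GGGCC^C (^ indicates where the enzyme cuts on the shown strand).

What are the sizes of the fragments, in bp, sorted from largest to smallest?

ApaI sites (GGGCCC) start at positions 28, 42, 53, 66, 84.
ApaI cuts after base 5 of each site (before the last base), so after positions 32, 46, 57, 70, 88.
Circular molecule, 5 cuts → 5 fragments:
  33–46 → 14 bp
  47–57 → 11 bp
  58–70 → 13 bp
  71–88 → 18 bp
  89–138 then 1–32 → 50 + 32 = 82 bp
Sorted largest to smallest: 82, 18, 14, 13, 11 bp.

82, 18, 14, 13, 11 bp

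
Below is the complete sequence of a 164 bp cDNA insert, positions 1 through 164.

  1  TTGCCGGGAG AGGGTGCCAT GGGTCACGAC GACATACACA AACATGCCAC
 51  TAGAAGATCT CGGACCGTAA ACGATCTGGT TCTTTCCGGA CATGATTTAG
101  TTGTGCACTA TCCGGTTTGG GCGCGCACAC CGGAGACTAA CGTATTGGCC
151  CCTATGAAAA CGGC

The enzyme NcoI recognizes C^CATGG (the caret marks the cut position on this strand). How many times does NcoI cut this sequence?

CCATGG occurs starting at position 17.
NcoI cuts at 1 site.

1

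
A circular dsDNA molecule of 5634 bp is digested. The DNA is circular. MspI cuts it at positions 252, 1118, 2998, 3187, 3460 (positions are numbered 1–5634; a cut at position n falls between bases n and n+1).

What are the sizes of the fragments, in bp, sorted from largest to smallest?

Circular molecule, 5 cuts → 5 fragments:
  1118 − 252 = 866 bp
  2998 − 1118 = 1880 bp
  3187 − 2998 = 189 bp
  3460 − 3187 = 273 bp
  wrap: 5634 − 3460 + 252 = 2426 bp
Sorted largest to smallest: 2426, 1880, 866, 273, 189 bp.

2426, 1880, 866, 273, 189 bp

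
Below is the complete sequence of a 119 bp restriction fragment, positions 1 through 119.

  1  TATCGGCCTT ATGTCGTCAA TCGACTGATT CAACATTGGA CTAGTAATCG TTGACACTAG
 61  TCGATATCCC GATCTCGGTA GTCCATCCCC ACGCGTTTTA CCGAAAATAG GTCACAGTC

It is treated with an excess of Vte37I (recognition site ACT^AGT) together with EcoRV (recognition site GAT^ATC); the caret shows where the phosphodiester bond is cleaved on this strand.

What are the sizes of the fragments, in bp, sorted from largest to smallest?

Vte37I sites (ACTAGT) start at positions 40, 56.
Vte37I cuts after base 3 of each site, so after positions 42, 58.
The EcoRV site (GATATC) starts at position 63.
EcoRV cuts after base 3 of each site, so after position 65.
Combined cut positions: 42, 58, 65.
Linear molecule, 3 cuts → 4 fragments:
  1–42 → 42 bp
  43–58 → 16 bp
  59–65 → 7 bp
  66–119 → 54 bp
Sorted largest to smallest: 54, 42, 16, 7 bp.

54, 42, 16, 7 bp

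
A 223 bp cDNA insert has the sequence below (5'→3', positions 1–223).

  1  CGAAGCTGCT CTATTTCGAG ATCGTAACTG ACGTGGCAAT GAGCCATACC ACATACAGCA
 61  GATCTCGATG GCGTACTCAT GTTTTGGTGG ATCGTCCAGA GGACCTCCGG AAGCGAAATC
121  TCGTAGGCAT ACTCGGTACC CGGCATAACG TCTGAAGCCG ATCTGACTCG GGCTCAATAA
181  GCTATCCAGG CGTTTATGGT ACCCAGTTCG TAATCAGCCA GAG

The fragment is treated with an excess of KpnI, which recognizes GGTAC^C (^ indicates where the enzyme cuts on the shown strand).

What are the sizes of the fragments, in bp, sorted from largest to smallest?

139, 63, 21 bp

KpnI sites (GGTACC) start at positions 135, 198.
KpnI cuts after base 5 of each site (before the last base), so after positions 139, 202.
Linear molecule, 2 cuts → 3 fragments:
  1–139 → 139 bp
  140–202 → 63 bp
  203–223 → 21 bp
Sorted largest to smallest: 139, 63, 21 bp.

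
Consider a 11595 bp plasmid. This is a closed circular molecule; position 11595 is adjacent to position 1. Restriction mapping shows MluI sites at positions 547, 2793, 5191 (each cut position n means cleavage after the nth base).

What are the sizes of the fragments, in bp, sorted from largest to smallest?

6951, 2398, 2246 bp

Circular molecule, 3 cuts → 3 fragments:
  2793 − 547 = 2246 bp
  5191 − 2793 = 2398 bp
  wrap: 11595 − 5191 + 547 = 6951 bp
Sorted largest to smallest: 6951, 2398, 2246 bp.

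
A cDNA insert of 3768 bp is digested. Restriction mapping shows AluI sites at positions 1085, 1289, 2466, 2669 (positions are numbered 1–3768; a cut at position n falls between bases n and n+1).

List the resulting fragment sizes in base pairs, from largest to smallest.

1177, 1099, 1085, 204, 203 bp

Linear molecule, 4 cuts → 5 fragments:
  1085 − 0 = 1085 bp
  1289 − 1085 = 204 bp
  2466 − 1289 = 1177 bp
  2669 − 2466 = 203 bp
  3768 − 2669 = 1099 bp
Sorted largest to smallest: 1177, 1099, 1085, 204, 203 bp.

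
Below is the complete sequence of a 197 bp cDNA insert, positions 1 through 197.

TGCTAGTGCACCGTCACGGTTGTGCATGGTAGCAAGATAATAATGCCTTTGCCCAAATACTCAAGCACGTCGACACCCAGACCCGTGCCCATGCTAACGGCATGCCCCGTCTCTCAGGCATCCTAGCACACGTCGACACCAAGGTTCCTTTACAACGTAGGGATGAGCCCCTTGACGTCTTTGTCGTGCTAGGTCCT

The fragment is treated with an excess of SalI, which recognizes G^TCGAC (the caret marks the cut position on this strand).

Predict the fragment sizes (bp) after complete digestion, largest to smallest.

SalI sites (GTCGAC) start at positions 69, 132.
SalI cuts after the first base of each site, so after positions 69, 132.
Linear molecule, 2 cuts → 3 fragments:
  1–69 → 69 bp
  70–132 → 63 bp
  133–197 → 65 bp
Sorted largest to smallest: 69, 65, 63 bp.

69, 65, 63 bp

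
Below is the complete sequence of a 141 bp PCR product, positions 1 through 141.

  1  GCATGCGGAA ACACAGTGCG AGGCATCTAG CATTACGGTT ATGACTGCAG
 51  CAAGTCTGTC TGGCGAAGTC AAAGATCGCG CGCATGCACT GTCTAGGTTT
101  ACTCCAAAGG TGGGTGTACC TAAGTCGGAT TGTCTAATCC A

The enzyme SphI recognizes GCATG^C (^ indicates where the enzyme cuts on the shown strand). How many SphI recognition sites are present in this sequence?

GCATGC occurs starting at positions 1, 82.
SphI cuts at 2 sites.

2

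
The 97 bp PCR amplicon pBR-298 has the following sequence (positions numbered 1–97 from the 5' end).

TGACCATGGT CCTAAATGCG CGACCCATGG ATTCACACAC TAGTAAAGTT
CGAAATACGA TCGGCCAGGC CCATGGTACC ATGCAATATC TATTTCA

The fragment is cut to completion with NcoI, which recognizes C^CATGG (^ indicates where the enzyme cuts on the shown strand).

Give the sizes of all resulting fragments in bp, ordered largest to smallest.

NcoI sites (CCATGG) start at positions 4, 25, 71.
NcoI cuts after the first base of each site, so after positions 4, 25, 71.
Linear molecule, 3 cuts → 4 fragments:
  1–4 → 4 bp
  5–25 → 21 bp
  26–71 → 46 bp
  72–97 → 26 bp
Sorted largest to smallest: 46, 26, 21, 4 bp.

46, 26, 21, 4 bp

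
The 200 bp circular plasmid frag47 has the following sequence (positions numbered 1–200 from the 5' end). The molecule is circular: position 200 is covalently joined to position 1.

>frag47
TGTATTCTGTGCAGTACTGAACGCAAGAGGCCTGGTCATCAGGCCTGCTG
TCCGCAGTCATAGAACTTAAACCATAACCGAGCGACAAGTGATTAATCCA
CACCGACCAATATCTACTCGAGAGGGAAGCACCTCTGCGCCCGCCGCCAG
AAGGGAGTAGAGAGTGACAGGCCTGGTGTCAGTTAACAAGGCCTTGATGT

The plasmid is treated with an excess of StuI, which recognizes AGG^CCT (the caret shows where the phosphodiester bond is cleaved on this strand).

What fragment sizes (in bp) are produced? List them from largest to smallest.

128, 39, 20, 13 bp

StuI sites (AGGCCT) start at positions 28, 41, 169, 189.
StuI cuts after base 3 of each site, so after positions 30, 43, 171, 191.
Circular molecule, 4 cuts → 4 fragments:
  31–43 → 13 bp
  44–171 → 128 bp
  172–191 → 20 bp
  192–200 then 1–30 → 9 + 30 = 39 bp
Sorted largest to smallest: 128, 39, 20, 13 bp.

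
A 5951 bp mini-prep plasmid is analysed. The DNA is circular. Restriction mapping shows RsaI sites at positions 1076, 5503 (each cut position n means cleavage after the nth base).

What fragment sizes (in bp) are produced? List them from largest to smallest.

4427, 1524 bp

Circular molecule, 2 cuts → 2 fragments:
  5503 − 1076 = 4427 bp
  wrap: 5951 − 5503 + 1076 = 1524 bp
Sorted largest to smallest: 4427, 1524 bp.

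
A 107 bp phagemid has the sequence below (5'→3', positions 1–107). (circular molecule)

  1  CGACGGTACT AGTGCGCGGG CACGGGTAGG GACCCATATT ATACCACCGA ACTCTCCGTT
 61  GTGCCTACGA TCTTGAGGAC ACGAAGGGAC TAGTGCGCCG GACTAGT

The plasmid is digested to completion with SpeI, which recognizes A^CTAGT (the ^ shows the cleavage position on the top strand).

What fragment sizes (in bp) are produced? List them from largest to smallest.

81, 13, 13 bp

SpeI sites (ACTAGT) start at positions 8, 89, 102.
SpeI cuts after the first base of each site, so after positions 8, 89, 102.
Circular molecule, 3 cuts → 3 fragments:
  9–89 → 81 bp
  90–102 → 13 bp
  103–107 then 1–8 → 5 + 8 = 13 bp
Sorted largest to smallest: 81, 13, 13 bp.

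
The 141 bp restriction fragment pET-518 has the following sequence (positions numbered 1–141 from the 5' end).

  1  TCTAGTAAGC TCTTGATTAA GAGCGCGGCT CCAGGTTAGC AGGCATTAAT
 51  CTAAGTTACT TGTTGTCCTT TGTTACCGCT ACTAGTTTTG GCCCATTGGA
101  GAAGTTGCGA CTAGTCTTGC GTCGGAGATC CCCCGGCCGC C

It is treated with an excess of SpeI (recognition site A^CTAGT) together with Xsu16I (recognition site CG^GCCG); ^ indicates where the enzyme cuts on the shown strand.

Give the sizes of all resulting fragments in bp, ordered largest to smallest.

SpeI sites (ACTAGT) start at positions 81, 110.
SpeI cuts after the first base of each site, so after positions 81, 110.
The Xsu16I site (CGGCCG) starts at position 134.
Xsu16I cuts after base 2 of each site, so after position 135.
Combined cut positions: 81, 110, 135.
Linear molecule, 3 cuts → 4 fragments:
  1–81 → 81 bp
  82–110 → 29 bp
  111–135 → 25 bp
  136–141 → 6 bp
Sorted largest to smallest: 81, 29, 25, 6 bp.

81, 29, 25, 6 bp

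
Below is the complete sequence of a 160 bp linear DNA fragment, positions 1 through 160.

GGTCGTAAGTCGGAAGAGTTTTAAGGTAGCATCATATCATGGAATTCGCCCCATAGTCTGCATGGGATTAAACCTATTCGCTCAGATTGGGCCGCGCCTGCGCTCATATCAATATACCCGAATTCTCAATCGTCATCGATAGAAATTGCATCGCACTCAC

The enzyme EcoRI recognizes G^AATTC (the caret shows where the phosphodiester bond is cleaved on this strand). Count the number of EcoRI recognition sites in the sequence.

2

GAATTC occurs starting at positions 42, 120.
EcoRI cuts at 2 sites.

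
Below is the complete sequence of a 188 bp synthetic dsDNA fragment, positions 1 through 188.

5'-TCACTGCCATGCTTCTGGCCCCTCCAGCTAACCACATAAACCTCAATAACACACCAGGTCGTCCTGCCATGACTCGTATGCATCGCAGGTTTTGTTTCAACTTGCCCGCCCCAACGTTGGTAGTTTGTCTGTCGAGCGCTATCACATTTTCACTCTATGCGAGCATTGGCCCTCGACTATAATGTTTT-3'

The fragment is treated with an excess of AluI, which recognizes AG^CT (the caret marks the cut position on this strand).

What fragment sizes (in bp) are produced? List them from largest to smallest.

161, 27 bp

The AluI site (AGCT) starts at position 26.
AluI cuts after base 2 of each site, so after position 27.
Linear molecule, 1 cut → 2 fragments:
  1–27 → 27 bp
  28–188 → 161 bp
Sorted largest to smallest: 161, 27 bp.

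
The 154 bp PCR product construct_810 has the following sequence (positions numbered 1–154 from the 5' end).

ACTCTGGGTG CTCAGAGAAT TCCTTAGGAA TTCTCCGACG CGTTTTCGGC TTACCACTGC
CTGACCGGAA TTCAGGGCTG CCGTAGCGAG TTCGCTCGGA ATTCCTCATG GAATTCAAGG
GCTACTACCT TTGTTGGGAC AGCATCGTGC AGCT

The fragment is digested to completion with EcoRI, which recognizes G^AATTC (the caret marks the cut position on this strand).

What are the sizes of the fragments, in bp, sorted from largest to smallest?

43, 40, 31, 17, 12, 11 bp

EcoRI sites (GAATTC) start at positions 17, 28, 68, 99, 111.
EcoRI cuts after the first base of each site, so after positions 17, 28, 68, 99, 111.
Linear molecule, 5 cuts → 6 fragments:
  1–17 → 17 bp
  18–28 → 11 bp
  29–68 → 40 bp
  69–99 → 31 bp
  100–111 → 12 bp
  112–154 → 43 bp
Sorted largest to smallest: 43, 40, 31, 17, 12, 11 bp.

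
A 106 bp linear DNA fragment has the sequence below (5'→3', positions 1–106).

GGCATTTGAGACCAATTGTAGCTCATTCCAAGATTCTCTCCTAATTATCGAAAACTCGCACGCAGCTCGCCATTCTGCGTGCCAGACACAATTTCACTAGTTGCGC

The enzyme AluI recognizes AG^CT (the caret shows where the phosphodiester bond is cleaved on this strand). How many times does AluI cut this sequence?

2

AGCT occurs starting at positions 20, 64.
AluI cuts at 2 sites.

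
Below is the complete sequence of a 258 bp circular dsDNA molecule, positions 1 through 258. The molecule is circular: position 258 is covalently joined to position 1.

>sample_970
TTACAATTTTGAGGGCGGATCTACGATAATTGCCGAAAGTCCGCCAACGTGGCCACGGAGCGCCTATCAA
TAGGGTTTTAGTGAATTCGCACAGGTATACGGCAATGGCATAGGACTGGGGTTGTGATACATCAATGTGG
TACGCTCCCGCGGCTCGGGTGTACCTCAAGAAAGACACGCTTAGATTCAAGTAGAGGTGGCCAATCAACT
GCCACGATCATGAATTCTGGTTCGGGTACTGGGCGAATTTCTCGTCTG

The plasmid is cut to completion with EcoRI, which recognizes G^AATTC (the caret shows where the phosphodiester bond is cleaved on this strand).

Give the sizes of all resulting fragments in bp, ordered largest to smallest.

139, 119 bp

EcoRI sites (GAATTC) start at positions 83, 222.
EcoRI cuts after the first base of each site, so after positions 83, 222.
Circular molecule, 2 cuts → 2 fragments:
  84–222 → 139 bp
  223–258 then 1–83 → 36 + 83 = 119 bp
Sorted largest to smallest: 139, 119 bp.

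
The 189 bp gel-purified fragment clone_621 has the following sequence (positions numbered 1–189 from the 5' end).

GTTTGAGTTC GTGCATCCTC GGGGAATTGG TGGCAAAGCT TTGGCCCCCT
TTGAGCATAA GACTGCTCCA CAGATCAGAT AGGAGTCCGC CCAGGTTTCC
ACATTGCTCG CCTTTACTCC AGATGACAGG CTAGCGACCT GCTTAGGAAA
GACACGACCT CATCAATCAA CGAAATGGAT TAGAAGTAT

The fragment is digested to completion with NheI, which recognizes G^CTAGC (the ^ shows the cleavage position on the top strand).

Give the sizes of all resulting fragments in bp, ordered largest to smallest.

130, 59 bp

The NheI site (GCTAGC) starts at position 130.
NheI cuts after the first base of each site, so after position 130.
Linear molecule, 1 cut → 2 fragments:
  1–130 → 130 bp
  131–189 → 59 bp
Sorted largest to smallest: 130, 59 bp.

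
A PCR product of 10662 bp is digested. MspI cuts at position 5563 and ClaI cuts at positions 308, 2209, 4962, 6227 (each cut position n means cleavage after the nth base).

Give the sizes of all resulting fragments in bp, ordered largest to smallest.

Combined cut positions (sorted): 308, 2209, 4962, 5563, 6227.
Linear molecule, 5 cuts → 6 fragments:
  308 − 0 = 308 bp
  2209 − 308 = 1901 bp
  4962 − 2209 = 2753 bp
  5563 − 4962 = 601 bp
  6227 − 5563 = 664 bp
  10662 − 6227 = 4435 bp
Sorted largest to smallest: 4435, 2753, 1901, 664, 601, 308 bp.

4435, 2753, 1901, 664, 601, 308 bp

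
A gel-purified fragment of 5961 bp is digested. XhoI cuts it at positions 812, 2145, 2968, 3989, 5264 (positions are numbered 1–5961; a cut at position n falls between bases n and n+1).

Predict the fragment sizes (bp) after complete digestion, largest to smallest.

1333, 1275, 1021, 823, 812, 697 bp

Linear molecule, 5 cuts → 6 fragments:
  812 − 0 = 812 bp
  2145 − 812 = 1333 bp
  2968 − 2145 = 823 bp
  3989 − 2968 = 1021 bp
  5264 − 3989 = 1275 bp
  5961 − 5264 = 697 bp
Sorted largest to smallest: 1333, 1275, 1021, 823, 812, 697 bp.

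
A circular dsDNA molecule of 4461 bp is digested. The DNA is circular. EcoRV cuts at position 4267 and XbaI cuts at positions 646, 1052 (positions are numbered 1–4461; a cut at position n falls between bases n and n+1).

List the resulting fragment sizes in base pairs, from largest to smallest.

3215, 840, 406 bp

Combined cut positions (sorted): 646, 1052, 4267.
Circular molecule, 3 cuts → 3 fragments:
  1052 − 646 = 406 bp
  4267 − 1052 = 3215 bp
  wrap: 4461 − 4267 + 646 = 840 bp
Sorted largest to smallest: 3215, 840, 406 bp.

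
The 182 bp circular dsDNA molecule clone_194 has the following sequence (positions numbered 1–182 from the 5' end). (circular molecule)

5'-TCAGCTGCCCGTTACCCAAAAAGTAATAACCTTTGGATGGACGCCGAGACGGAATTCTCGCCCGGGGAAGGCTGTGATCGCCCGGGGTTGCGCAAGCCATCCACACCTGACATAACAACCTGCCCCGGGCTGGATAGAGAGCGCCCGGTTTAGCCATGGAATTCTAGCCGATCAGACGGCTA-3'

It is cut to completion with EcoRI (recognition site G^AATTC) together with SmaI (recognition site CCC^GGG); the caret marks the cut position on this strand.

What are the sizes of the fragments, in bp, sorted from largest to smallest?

EcoRI sites (GAATTC) start at positions 52, 159.
EcoRI cuts after the first base of each site, so after positions 52, 159.
SmaI sites (CCCGGG) start at positions 61, 81, 124.
SmaI cuts after base 3 of each site, so after positions 63, 83, 126.
Combined cut positions: 52, 63, 83, 126, 159.
Circular molecule, 5 cuts → 5 fragments:
  53–63 → 11 bp
  64–83 → 20 bp
  84–126 → 43 bp
  127–159 → 33 bp
  160–182 then 1–52 → 23 + 52 = 75 bp
Sorted largest to smallest: 75, 43, 33, 20, 11 bp.

75, 43, 33, 20, 11 bp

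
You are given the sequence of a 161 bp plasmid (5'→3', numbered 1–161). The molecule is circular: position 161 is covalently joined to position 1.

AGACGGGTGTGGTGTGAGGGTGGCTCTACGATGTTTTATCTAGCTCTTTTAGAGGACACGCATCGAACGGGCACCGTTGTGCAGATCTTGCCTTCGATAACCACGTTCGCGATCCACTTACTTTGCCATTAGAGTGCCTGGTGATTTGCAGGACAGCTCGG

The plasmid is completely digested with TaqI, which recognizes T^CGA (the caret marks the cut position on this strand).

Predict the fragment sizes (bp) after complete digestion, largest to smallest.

130, 31 bp

TaqI sites (TCGA) start at positions 63, 94.
TaqI cuts after the first base of each site, so after positions 63, 94.
Circular molecule, 2 cuts → 2 fragments:
  64–94 → 31 bp
  95–161 then 1–63 → 67 + 63 = 130 bp
Sorted largest to smallest: 130, 31 bp.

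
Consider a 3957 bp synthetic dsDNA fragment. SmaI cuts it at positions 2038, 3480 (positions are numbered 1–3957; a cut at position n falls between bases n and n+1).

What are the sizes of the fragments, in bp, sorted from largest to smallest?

Linear molecule, 2 cuts → 3 fragments:
  2038 − 0 = 2038 bp
  3480 − 2038 = 1442 bp
  3957 − 3480 = 477 bp
Sorted largest to smallest: 2038, 1442, 477 bp.

2038, 1442, 477 bp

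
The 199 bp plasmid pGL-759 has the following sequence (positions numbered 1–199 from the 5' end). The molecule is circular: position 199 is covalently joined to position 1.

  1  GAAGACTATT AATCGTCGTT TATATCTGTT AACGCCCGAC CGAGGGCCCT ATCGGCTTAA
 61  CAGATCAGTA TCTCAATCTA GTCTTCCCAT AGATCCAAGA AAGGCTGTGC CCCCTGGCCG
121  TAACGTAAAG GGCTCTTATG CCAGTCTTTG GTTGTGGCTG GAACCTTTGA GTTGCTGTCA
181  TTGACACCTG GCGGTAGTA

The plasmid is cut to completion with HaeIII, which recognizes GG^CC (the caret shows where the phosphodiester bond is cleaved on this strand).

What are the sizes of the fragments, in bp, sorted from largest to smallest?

HaeIII sites (GGCC) start at positions 45, 116.
HaeIII cuts after base 2 of each site, so after positions 46, 117.
Circular molecule, 2 cuts → 2 fragments:
  47–117 → 71 bp
  118–199 then 1–46 → 82 + 46 = 128 bp
Sorted largest to smallest: 128, 71 bp.

128, 71 bp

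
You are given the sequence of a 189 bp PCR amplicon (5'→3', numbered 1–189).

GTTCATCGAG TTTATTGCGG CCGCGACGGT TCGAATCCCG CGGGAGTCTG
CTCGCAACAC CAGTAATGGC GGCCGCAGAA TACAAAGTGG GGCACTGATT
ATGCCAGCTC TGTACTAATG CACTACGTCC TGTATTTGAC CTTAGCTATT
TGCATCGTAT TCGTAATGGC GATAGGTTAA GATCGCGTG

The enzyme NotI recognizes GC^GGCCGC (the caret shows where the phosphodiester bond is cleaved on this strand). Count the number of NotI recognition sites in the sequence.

GCGGCCGC occurs starting at positions 17, 69.
NotI cuts at 2 sites.

2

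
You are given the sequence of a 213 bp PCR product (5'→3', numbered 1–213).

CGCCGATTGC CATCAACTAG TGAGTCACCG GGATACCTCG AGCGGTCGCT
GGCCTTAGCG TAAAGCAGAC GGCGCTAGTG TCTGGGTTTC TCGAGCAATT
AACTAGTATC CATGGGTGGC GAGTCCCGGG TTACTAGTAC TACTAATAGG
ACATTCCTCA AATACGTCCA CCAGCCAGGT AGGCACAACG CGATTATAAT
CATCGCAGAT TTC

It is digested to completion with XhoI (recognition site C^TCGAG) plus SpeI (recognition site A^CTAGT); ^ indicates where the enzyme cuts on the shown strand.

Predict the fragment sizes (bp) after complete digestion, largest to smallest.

80, 53, 31, 21, 16, 12 bp

XhoI sites (CTCGAG) start at positions 37, 90.
XhoI cuts after the first base of each site, so after positions 37, 90.
SpeI sites (ACTAGT) start at positions 16, 102, 133.
SpeI cuts after the first base of each site, so after positions 16, 102, 133.
Combined cut positions: 16, 37, 90, 102, 133.
Linear molecule, 5 cuts → 6 fragments:
  1–16 → 16 bp
  17–37 → 21 bp
  38–90 → 53 bp
  91–102 → 12 bp
  103–133 → 31 bp
  134–213 → 80 bp
Sorted largest to smallest: 80, 53, 31, 21, 16, 12 bp.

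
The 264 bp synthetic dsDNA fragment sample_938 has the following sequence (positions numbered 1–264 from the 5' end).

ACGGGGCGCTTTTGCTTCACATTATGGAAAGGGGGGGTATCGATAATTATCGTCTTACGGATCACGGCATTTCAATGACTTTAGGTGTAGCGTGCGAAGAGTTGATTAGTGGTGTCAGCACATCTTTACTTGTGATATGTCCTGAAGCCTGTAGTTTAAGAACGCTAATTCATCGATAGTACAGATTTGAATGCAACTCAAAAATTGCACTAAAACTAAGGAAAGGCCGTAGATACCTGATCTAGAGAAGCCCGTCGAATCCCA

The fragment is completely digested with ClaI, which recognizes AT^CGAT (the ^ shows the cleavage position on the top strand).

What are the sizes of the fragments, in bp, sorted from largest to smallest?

133, 91, 40 bp

ClaI sites (ATCGAT) start at positions 39, 172.
ClaI cuts after base 2 of each site, so after positions 40, 173.
Linear molecule, 2 cuts → 3 fragments:
  1–40 → 40 bp
  41–173 → 133 bp
  174–264 → 91 bp
Sorted largest to smallest: 133, 91, 40 bp.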